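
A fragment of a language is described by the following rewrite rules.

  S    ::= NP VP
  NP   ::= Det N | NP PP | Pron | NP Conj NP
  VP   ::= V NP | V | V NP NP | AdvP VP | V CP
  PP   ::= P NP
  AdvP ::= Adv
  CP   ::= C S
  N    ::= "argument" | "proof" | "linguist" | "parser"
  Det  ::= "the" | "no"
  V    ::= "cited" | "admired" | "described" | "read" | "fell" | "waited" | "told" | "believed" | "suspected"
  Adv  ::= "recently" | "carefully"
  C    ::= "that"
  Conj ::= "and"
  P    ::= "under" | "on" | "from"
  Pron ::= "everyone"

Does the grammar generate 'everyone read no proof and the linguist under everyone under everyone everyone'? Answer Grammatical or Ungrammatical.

S
  NP
    Pron: everyone
  VP
    V: read
    NP
      NP
        NP
          Det: no
          N: proof
        Conj: and
        NP
          Det: the
          N: linguist
      PP
        P: under
        NP
          NP
            Pron: everyone
          PP
            P: under
            NP
              Pron: everyone
    NP
      Pron: everyone
Every word is introduced by a lexical rule and the phrasal rules combine the resulting categories into a single S.

Grammatical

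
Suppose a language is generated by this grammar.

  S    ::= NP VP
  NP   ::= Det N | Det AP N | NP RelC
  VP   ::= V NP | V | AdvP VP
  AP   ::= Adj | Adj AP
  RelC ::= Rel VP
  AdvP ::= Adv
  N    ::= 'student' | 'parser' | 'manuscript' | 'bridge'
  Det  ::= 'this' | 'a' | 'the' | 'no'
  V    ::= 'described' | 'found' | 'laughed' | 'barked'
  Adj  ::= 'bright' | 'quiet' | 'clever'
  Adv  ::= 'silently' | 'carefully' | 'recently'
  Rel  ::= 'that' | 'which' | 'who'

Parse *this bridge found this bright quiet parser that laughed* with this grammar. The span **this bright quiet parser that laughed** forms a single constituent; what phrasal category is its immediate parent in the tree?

S
  NP
    Det: this
    N: bridge
  VP
    V: found
    NP
      NP
        Det: this
        AP
          Adj: bright
          AP
            Adj: quiet
        N: parser
      RelC
        Rel: that
        VP
          V: laughed
The span 'this bright quiet parser that laughed' is the NP node built by NP → NP RelC.
Its mother is the VP built by VP → V NP.

VP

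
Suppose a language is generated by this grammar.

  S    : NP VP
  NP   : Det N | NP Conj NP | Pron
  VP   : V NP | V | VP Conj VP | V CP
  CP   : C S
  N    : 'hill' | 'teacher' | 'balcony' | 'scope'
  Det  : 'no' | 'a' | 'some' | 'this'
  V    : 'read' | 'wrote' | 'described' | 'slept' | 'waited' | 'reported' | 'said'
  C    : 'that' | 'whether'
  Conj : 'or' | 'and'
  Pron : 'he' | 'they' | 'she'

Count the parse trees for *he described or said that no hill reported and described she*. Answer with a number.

3

Two of the 3 distinct bracketings:
[S [NP [Pron he]] [VP [VP [V described]] [Conj or] [VP [VP [V said] [CP [C that] [S [NP [Det no] [N hill]] [VP [V reported]]]]] [Conj and] [VP [V described] [NP [Pron she]]]]]]
[S [NP [Pron he]] [VP [VP [V described]] [Conj or] [VP [V said] [CP [C that] [S [NP [Det no] [N hill]] [VP [VP [V reported]] [Conj and] [VP [V described] [NP [Pron she]]]]]]]]]
The trees differ in how a recursive rule is bracketed over the same span.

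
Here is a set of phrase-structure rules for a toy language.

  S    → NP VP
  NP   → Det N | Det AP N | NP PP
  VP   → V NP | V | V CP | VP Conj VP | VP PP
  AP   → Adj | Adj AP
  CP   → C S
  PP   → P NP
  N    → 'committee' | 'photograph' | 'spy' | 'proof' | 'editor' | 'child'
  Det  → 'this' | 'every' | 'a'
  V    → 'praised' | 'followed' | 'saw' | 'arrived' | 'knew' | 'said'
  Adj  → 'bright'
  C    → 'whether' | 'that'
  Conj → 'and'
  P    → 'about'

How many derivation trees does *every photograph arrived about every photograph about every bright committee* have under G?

2

The two bracketings:
[S [NP [Det every] [N photograph]] [VP [VP [V arrived]] [PP [P about] [NP [NP [Det every] [N photograph]] [PP [P about] [NP [Det every] [AP [Adj bright]] [N committee]]]]]]]
[S [NP [Det every] [N photograph]] [VP [VP [VP [V arrived]] [PP [P about] [NP [Det every] [N photograph]]]] [PP [P about] [NP [Det every] [AP [Adj bright]] [N committee]]]]]
The difference turns on whether NP → NP PP is used at the relevant span, versus an alternative expansion of NP.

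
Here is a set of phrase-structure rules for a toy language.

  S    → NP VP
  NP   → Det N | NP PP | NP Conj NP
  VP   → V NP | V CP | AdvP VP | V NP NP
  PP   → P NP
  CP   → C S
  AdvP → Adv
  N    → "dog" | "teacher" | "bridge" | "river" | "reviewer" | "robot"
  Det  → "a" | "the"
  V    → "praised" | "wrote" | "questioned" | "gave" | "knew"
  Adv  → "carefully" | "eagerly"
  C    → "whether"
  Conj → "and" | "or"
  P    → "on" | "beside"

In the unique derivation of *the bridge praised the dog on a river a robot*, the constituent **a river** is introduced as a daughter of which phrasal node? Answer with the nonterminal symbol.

S
  NP
    Det: the
    N: bridge
  VP
    V: praised
    NP
      NP
        Det: the
        N: dog
      PP
        P: on
        NP
          Det: a
          N: river
    NP
      Det: a
      N: robot
The span 'a river' is the NP node built by NP → Det N.
Its mother is the PP built by PP → P NP.

PP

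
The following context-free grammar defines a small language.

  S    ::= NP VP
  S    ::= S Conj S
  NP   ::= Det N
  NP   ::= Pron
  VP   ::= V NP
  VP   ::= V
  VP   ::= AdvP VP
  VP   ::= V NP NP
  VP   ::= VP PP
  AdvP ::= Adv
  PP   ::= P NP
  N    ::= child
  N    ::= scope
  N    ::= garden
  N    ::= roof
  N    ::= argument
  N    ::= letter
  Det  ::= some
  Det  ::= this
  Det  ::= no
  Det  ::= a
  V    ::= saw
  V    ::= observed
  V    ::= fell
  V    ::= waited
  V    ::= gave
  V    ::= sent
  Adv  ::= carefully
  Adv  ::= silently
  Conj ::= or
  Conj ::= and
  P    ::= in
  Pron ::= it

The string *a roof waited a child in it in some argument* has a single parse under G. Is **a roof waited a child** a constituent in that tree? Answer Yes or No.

[S [NP [Det a] [N roof]] [VP [VP [VP [V waited] [NP [Det a] [N child]]] [PP [P in] [NP [Pron it]]]] [PP [P in] [NP [Det some] [N argument]]]]]
The smallest constituent containing 'a roof waited a child' is the S spanning 'a roof waited a child in it in some argument'; no single node in the tree dominates exactly the given words.

No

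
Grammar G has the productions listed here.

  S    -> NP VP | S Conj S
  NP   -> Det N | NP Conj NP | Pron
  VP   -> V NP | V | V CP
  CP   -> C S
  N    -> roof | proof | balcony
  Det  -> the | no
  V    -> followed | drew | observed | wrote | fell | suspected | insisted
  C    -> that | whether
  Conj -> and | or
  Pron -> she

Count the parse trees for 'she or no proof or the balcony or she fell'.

5

Two of the 5 distinct bracketings:
[S [NP [NP [Pron she]] [Conj or] [NP [NP [Det no] [N proof]] [Conj or] [NP [NP [Det the] [N balcony]] [Conj or] [NP [Pron she]]]]] [VP [V fell]]]
[S [NP [NP [Pron she]] [Conj or] [NP [NP [NP [Det no] [N proof]] [Conj or] [NP [Det the] [N balcony]]] [Conj or] [NP [Pron she]]]] [VP [V fell]]]
The trees differ in how a recursive rule is bracketed over the same span.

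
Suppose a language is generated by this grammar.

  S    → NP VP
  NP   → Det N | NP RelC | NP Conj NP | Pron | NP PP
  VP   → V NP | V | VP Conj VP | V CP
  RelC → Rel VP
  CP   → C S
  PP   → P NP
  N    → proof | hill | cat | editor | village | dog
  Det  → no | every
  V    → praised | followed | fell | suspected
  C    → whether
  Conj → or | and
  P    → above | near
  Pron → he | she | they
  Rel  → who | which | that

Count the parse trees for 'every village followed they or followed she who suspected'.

[S [NP [Det every] [N village]] [VP [VP [V followed] [NP [Pron they]]] [Conj or] [VP [V followed] [NP [NP [Pron she]] [RelC [Rel who] [VP [V suspected]]]]]]]
No rule offers an alternative attachment or grouping for any span, so this is the only derivation.

1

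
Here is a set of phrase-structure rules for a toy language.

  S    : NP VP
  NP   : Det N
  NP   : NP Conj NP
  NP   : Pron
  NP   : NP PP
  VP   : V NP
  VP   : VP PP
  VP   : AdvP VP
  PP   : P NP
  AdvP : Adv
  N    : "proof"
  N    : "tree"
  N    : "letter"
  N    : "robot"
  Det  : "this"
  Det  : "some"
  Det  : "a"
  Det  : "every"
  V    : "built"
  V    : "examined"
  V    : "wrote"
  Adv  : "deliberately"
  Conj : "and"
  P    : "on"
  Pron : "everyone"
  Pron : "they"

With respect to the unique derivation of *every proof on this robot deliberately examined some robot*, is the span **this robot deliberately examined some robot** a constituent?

No

[S [NP [NP [Det every] [N proof]] [PP [P on] [NP [Det this] [N robot]]]] [VP [AdvP [Adv deliberately]] [VP [V examined] [NP [Det some] [N robot]]]]]
The smallest constituent containing 'this robot deliberately examined some robot' is the S spanning 'every proof on this robot deliberately examined some robot'; no single node in the tree dominates exactly the given words.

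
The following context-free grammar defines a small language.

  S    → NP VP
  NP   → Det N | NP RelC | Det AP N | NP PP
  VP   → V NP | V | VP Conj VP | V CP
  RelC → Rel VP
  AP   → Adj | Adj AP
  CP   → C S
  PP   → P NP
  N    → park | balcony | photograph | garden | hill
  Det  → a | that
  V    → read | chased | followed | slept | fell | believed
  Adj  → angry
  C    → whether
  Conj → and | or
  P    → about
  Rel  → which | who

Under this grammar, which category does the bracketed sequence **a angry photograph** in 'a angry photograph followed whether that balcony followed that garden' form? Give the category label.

NP

S
  NP
    Det: a
    AP
      Adj: angry
    N: photograph
  VP
    V: followed
    CP
      C: whether
      S
        NP
          Det: that
          N: balcony
        VP
          V: followed
          NP
            Det: that
            N: garden
The span 'a angry photograph' is the NP node built by NP → Det AP N.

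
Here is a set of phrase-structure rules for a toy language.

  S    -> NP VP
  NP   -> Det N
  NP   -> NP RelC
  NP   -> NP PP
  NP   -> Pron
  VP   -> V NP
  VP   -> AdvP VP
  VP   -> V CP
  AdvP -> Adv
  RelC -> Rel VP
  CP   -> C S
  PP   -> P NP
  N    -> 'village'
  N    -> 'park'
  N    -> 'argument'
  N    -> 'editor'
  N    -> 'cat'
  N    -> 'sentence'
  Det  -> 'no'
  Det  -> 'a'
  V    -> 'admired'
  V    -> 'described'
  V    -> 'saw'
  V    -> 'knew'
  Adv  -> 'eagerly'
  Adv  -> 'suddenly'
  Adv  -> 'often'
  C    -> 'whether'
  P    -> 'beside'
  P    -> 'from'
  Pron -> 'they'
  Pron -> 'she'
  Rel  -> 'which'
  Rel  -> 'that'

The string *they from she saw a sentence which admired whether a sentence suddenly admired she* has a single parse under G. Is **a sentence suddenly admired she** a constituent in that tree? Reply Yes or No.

[S [NP [NP [Pron they]] [PP [P from] [NP [Pron she]]]] [VP [V saw] [NP [NP [Det a] [N sentence]] [RelC [Rel which] [VP [V admired] [CP [C whether] [S [NP [Det a] [N sentence]] [VP [AdvP [Adv suddenly]] [VP [V admired] [NP [Pron she]]]]]]]]]]]
The words 'a sentence suddenly admired she' are exhaustively dominated by a single S node (built by S → NP VP), so they form a constituent.

Yes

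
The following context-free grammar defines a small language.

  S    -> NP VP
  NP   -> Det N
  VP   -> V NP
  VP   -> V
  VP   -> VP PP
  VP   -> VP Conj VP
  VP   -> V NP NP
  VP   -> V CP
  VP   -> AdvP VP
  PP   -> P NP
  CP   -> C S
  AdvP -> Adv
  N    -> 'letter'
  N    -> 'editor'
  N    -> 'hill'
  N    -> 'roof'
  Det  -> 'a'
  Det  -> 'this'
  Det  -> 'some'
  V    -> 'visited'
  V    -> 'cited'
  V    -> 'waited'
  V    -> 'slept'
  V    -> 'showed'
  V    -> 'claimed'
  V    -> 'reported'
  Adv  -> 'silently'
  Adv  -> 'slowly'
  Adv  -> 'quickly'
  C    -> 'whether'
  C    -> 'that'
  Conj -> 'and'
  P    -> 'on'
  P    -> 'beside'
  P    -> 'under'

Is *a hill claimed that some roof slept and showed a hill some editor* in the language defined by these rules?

Grammatical

[S [NP [Det a] [N hill]] [VP [VP [V claimed] [CP [C that] [S [NP [Det some] [N roof]] [VP [V slept]]]]] [Conj and] [VP [V showed] [NP [Det a] [N hill]] [NP [Det some] [N editor]]]]]
The bracketing above is licensed at every node by one of the given productions, with S at the root.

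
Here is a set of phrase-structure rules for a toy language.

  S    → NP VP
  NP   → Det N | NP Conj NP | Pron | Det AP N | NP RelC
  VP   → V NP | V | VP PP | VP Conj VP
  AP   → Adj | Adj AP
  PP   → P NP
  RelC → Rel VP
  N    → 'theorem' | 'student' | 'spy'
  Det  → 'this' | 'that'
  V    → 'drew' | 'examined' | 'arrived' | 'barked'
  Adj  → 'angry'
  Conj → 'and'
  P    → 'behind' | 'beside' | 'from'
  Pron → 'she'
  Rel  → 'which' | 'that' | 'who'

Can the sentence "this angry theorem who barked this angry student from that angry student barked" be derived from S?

S
  NP
    NP
      Det: this
      AP
        Adj: angry
      N: theorem
    RelC
      Rel: who
      VP
        VP
          V: barked
          NP
            Det: this
            AP
              Adj: angry
            N: student
        PP
          P: from
          NP
            Det: that
            AP
              Adj: angry
            N: student
  VP
    V: barked
Every word is introduced by a lexical rule and the phrasal rules combine the resulting categories into a single S.

Grammatical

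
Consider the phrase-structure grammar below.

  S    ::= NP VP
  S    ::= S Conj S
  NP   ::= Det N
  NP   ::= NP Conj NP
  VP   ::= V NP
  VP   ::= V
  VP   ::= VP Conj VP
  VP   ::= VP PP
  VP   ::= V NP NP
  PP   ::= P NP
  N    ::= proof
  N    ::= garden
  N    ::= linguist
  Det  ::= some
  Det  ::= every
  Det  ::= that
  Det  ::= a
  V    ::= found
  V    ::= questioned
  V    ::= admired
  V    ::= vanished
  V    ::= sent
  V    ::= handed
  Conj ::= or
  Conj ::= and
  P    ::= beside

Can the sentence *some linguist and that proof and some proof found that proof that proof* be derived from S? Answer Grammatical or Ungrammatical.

[S [NP [NP [Det some] [N linguist]] [Conj and] [NP [NP [Det that] [N proof]] [Conj and] [NP [Det some] [N proof]]]] [VP [V found] [NP [Det that] [N proof]] [NP [Det that] [N proof]]]]
Every word is introduced by a lexical rule and the phrasal rules combine the resulting categories into a single S.

Grammatical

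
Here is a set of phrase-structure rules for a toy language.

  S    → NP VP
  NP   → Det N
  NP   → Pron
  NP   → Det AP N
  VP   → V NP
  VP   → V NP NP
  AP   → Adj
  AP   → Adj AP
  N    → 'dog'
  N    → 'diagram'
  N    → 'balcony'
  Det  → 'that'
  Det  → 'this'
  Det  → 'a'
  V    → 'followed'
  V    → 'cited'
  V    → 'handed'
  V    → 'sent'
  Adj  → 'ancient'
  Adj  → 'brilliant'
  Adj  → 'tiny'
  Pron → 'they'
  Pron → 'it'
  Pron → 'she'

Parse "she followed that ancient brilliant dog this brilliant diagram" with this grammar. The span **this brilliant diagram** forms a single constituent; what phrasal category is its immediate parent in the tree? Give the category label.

VP

S
  NP
    Pron: she
  VP
    V: followed
    NP
      Det: that
      AP
        Adj: ancient
        AP
          Adj: brilliant
      N: dog
    NP
      Det: this
      AP
        Adj: brilliant
      N: diagram
The span 'this brilliant diagram' is the NP node built by NP → Det AP N.
Its mother is the VP built by VP → V NP NP.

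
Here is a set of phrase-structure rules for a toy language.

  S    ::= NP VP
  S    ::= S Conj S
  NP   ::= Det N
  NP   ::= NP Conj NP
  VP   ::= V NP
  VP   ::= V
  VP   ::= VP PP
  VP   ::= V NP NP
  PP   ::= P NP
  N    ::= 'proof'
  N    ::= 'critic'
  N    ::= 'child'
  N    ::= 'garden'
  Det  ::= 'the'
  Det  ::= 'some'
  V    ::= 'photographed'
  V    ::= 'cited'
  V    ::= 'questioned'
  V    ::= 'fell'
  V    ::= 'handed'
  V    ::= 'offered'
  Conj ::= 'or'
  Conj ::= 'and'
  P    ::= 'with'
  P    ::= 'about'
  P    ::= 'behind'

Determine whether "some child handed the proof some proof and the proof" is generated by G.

[S [NP [Det some] [N child]] [VP [V handed] [NP [Det the] [N proof]] [NP [NP [Det some] [N proof]] [Conj and] [NP [Det the] [N proof]]]]]
Each bracket corresponds to one application of a listed rule, so the string is derivable from S.

Grammatical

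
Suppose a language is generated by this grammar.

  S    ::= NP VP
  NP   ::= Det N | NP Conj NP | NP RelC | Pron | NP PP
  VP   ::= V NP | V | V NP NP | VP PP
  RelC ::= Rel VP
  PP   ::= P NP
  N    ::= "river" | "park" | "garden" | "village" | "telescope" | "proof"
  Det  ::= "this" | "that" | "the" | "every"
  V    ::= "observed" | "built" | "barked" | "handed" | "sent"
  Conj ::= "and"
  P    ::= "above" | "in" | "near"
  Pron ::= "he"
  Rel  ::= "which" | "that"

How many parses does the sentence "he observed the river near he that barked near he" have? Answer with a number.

10

Two of the 10 distinct bracketings:
[S [NP [Pron he]] [VP [V observed] [NP [NP [NP [Det the] [N river]] [PP [P near] [NP [Pron he]]]] [RelC [Rel that] [VP [VP [V barked]] [PP [P near] [NP [Pron he]]]]]]]]
[S [NP [Pron he]] [VP [V observed] [NP [NP [Det the] [N river]] [PP [P near] [NP [NP [Pron he]] [RelC [Rel that] [VP [VP [V barked]] [PP [P near] [NP [Pron he]]]]]]]]]]
The trees differ in how a recursive rule is bracketed over the same span.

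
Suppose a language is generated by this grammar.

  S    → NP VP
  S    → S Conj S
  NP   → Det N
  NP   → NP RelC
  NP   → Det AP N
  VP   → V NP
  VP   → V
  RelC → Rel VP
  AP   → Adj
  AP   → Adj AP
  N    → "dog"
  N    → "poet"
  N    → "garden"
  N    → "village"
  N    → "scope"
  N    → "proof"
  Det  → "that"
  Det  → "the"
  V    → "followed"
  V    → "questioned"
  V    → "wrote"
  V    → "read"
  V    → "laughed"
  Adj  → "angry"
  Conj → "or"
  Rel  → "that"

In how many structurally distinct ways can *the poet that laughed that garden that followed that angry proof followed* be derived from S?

2

The two bracketings:
[S [NP [NP [Det the] [N poet]] [RelC [Rel that] [VP [V laughed] [NP [NP [Det that] [N garden]] [RelC [Rel that] [VP [V followed] [NP [Det that] [AP [Adj angry]] [N proof]]]]]]]] [VP [V followed]]]
[S [NP [NP [NP [Det the] [N poet]] [RelC [Rel that] [VP [V laughed] [NP [Det that] [N garden]]]]] [RelC [Rel that] [VP [V followed] [NP [Det that] [AP [Adj angry]] [N proof]]]]] [VP [V followed]]]
The trees differ in how a recursive rule is bracketed over the same span.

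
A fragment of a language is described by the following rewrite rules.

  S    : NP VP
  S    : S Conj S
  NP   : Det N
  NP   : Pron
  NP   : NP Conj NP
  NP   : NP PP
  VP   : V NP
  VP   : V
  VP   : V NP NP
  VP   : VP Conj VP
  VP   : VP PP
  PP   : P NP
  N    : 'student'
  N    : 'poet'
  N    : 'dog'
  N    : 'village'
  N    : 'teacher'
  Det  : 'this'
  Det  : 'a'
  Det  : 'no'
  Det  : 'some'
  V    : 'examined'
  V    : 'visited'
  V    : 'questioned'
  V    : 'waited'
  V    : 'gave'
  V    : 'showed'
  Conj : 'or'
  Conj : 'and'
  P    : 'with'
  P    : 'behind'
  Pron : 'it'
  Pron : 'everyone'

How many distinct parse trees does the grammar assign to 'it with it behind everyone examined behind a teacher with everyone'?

4

Two of the 4 distinct bracketings:
[S [NP [NP [Pron it]] [PP [P with] [NP [NP [Pron it]] [PP [P behind] [NP [Pron everyone]]]]]] [VP [VP [V examined]] [PP [P behind] [NP [NP [Det a] [N teacher]] [PP [P with] [NP [Pron everyone]]]]]]]
[S [NP [NP [Pron it]] [PP [P with] [NP [NP [Pron it]] [PP [P behind] [NP [Pron everyone]]]]]] [VP [VP [VP [V examined]] [PP [P behind] [NP [Det a] [N teacher]]]] [PP [P with] [NP [Pron everyone]]]]]
The trees differ in how a recursive rule is bracketed over the same span.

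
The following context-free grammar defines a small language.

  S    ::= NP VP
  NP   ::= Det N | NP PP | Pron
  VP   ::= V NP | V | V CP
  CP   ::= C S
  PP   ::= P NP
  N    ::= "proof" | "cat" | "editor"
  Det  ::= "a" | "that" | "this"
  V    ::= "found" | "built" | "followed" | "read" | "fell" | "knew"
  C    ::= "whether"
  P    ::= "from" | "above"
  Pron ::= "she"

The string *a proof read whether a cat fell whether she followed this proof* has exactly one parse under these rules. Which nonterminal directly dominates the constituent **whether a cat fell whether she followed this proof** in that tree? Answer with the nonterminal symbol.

VP

[S [NP [Det a] [N proof]] [VP [V read] [CP [C whether] [S [NP [Det a] [N cat]] [VP [V fell] [CP [C whether] [S [NP [Pron she]] [VP [V followed] [NP [Det this] [N proof]]]]]]]]]]
The span 'whether a cat fell whether she followed this proof' is the CP node built by CP → C S.
Its mother is the VP built by VP → V CP.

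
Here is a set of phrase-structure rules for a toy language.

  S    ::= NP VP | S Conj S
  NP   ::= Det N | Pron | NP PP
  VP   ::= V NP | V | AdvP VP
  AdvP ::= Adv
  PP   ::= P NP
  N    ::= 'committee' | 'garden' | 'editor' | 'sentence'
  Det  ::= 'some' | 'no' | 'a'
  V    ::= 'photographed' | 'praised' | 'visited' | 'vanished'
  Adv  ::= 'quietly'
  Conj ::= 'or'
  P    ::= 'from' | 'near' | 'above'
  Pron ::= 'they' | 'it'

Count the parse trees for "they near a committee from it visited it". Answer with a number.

The two bracketings:
[S [NP [NP [Pron they]] [PP [P near] [NP [NP [Det a] [N committee]] [PP [P from] [NP [Pron it]]]]]] [VP [V visited] [NP [Pron it]]]]
[S [NP [NP [NP [Pron they]] [PP [P near] [NP [Det a] [N committee]]]] [PP [P from] [NP [Pron it]]]] [VP [V visited] [NP [Pron it]]]]
The trees differ in how a recursive rule is bracketed over the same span.

2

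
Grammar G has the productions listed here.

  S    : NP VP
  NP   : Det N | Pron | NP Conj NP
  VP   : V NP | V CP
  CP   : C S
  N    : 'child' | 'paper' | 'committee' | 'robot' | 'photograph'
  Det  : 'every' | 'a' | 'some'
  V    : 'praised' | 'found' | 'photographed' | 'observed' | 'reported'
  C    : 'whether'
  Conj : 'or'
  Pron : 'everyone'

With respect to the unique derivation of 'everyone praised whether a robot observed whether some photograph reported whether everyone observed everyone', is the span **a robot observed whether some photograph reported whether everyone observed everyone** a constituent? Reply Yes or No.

Yes

[S [NP [Pron everyone]] [VP [V praised] [CP [C whether] [S [NP [Det a] [N robot]] [VP [V observed] [CP [C whether] [S [NP [Det some] [N photograph]] [VP [V reported] [CP [C whether] [S [NP [Pron everyone]] [VP [V observed] [NP [Pron everyone]]]]]]]]]]]]]
The words 'a robot observed whether some photograph reported whether everyone observed everyone' are exhaustively dominated by a single S node (built by S → NP VP), so they form a constituent.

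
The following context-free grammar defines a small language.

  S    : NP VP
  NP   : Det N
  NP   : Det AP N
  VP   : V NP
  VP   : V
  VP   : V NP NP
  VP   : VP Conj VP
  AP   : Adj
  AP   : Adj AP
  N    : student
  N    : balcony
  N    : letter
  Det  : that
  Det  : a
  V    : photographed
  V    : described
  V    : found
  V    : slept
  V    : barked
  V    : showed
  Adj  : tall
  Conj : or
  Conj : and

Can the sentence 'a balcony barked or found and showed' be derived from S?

Grammatical

S
  NP
    Det: a
    N: balcony
  VP
    VP
      V: barked
    Conj: or
    VP
      VP
        V: found
      Conj: and
      VP
        V: showed
Each bracket corresponds to one application of a listed rule, so the string is derivable from S.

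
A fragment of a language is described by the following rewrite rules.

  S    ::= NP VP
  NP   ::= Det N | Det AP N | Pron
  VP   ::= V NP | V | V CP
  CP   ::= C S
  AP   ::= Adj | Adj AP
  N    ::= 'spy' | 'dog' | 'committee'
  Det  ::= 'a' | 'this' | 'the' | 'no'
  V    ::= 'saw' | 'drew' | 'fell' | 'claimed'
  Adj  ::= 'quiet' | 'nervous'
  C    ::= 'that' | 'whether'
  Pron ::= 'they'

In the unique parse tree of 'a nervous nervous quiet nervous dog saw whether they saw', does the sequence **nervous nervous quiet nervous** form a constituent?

[S [NP [Det a] [AP [Adj nervous] [AP [Adj nervous] [AP [Adj quiet] [AP [Adj nervous]]]]] [N dog]] [VP [V saw] [CP [C whether] [S [NP [Pron they]] [VP [V saw]]]]]]
The words 'nervous nervous quiet nervous' are exhaustively dominated by a single AP node (built by AP → Adj AP), so they form a constituent.

Yes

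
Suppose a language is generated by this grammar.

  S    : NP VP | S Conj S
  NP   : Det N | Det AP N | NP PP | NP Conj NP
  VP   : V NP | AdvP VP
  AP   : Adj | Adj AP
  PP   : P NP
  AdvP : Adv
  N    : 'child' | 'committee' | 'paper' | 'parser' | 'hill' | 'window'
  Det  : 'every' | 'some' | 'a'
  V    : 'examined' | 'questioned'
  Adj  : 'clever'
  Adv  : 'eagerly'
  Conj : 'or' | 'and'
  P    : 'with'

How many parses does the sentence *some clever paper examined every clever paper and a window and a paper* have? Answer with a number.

The two bracketings:
[S [NP [Det some] [AP [Adj clever]] [N paper]] [VP [V examined] [NP [NP [Det every] [AP [Adj clever]] [N paper]] [Conj and] [NP [NP [Det a] [N window]] [Conj and] [NP [Det a] [N paper]]]]]]
[S [NP [Det some] [AP [Adj clever]] [N paper]] [VP [V examined] [NP [NP [NP [Det every] [AP [Adj clever]] [N paper]] [Conj and] [NP [Det a] [N window]]] [Conj and] [NP [Det a] [N paper]]]]]
The trees differ in how a recursive rule is bracketed over the same span.

2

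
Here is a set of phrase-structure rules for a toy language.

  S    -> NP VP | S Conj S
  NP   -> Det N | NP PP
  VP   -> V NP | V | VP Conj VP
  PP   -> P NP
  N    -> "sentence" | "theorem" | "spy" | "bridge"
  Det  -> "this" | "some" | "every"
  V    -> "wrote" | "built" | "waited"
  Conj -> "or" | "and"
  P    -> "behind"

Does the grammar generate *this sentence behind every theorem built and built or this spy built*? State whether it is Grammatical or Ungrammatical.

Grammatical

S
  S
    NP
      NP
        Det: this
        N: sentence
      PP
        P: behind
        NP
          Det: every
          N: theorem
    VP
      VP
        V: built
      Conj: and
      VP
        V: built
  Conj: or
  S
    NP
      Det: this
      N: spy
    VP
      V: built
Each bracket corresponds to one application of a listed rule, so the string is derivable from S.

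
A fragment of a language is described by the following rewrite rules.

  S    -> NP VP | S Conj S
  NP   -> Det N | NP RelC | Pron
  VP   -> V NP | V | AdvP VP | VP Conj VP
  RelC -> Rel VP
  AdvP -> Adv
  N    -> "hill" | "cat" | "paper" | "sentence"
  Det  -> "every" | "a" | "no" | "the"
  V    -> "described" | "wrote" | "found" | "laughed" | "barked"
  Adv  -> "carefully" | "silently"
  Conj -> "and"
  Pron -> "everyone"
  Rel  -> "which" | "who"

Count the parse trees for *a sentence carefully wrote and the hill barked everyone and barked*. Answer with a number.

[S [S [NP [Det a] [N sentence]] [VP [AdvP [Adv carefully]] [VP [V wrote]]]] [Conj and] [S [NP [Det the] [N hill]] [VP [VP [V barked] [NP [Pron everyone]]] [Conj and] [VP [V barked]]]]]
No rule offers an alternative attachment or grouping for any span, so this is the only derivation.

1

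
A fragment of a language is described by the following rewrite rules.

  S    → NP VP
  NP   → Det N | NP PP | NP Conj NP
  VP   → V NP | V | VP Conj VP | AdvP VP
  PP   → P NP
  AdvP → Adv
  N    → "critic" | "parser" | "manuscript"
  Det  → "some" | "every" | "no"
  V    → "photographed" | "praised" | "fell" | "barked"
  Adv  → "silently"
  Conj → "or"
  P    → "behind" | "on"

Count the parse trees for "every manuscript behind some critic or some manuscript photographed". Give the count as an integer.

The two bracketings:
[S [NP [NP [Det every] [N manuscript]] [PP [P behind] [NP [NP [Det some] [N critic]] [Conj or] [NP [Det some] [N manuscript]]]]] [VP [V photographed]]]
[S [NP [NP [NP [Det every] [N manuscript]] [PP [P behind] [NP [Det some] [N critic]]]] [Conj or] [NP [Det some] [N manuscript]]] [VP [V photographed]]]
The trees differ in how a recursive rule is bracketed over the same span.

2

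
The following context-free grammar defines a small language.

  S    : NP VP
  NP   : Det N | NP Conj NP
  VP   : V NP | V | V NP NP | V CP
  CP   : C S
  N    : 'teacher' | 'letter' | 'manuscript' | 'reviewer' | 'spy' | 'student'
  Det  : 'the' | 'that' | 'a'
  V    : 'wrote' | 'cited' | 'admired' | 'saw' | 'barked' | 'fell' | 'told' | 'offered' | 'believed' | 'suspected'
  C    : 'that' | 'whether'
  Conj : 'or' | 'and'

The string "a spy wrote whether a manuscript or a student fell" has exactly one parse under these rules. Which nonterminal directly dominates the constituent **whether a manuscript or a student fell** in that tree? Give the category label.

S
  NP
    Det: a
    N: spy
  VP
    V: wrote
    CP
      C: whether
      S
        NP
          NP
            Det: a
            N: manuscript
          Conj: or
          NP
            Det: a
            N: student
        VP
          V: fell
The span 'whether a manuscript or a student fell' is the CP node built by CP → C S.
Its mother is the VP built by VP → V CP.

VP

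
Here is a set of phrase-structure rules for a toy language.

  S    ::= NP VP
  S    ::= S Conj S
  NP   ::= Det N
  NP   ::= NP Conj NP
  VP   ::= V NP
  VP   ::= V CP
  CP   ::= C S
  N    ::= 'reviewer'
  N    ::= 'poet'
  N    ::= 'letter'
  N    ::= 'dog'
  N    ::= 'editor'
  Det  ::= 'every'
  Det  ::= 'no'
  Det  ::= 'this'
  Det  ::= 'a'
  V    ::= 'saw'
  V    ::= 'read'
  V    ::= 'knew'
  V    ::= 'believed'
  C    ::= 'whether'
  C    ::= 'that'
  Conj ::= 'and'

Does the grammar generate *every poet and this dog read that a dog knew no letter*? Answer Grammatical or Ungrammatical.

S
  NP
    NP
      Det: every
      N: poet
    Conj: and
    NP
      Det: this
      N: dog
  VP
    V: read
    CP
      C: that
      S
        NP
          Det: a
          N: dog
        VP
          V: knew
          NP
            Det: no
            N: letter
Each bracket corresponds to one application of a listed rule, so the string is derivable from S.

Grammatical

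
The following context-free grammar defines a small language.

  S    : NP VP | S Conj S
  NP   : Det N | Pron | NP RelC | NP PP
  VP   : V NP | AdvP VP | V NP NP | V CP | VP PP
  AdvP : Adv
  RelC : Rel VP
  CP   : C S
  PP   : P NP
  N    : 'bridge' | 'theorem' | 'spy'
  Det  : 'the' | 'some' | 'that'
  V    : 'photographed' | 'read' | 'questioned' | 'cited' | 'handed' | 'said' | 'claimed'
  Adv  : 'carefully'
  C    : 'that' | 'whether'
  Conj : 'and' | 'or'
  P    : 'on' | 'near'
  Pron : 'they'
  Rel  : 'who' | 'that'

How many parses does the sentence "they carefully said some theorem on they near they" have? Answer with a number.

Two of the 9 distinct bracketings:
[S [NP [Pron they]] [VP [AdvP [Adv carefully]] [VP [V said] [NP [NP [Det some] [N theorem]] [PP [P on] [NP [NP [Pron they]] [PP [P near] [NP [Pron they]]]]]]]]]
[S [NP [Pron they]] [VP [AdvP [Adv carefully]] [VP [V said] [NP [NP [NP [Det some] [N theorem]] [PP [P on] [NP [Pron they]]]] [PP [P near] [NP [Pron they]]]]]]]
The trees differ in how a recursive rule is bracketed over the same span.

9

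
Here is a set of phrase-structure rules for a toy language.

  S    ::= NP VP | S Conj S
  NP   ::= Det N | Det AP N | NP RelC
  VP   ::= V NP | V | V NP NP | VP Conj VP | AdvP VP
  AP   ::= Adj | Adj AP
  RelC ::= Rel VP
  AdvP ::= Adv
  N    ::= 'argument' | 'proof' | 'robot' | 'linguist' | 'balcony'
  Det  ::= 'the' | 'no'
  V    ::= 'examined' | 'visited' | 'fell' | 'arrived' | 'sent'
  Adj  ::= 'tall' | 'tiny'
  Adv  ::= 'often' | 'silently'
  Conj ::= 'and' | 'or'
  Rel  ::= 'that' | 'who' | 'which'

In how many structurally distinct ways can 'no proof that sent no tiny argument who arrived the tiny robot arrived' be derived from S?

Two of the 3 distinct bracketings:
[S [NP [NP [Det no] [N proof]] [RelC [Rel that] [VP [V sent] [NP [NP [Det no] [AP [Adj tiny]] [N argument]] [RelC [Rel who] [VP [V arrived] [NP [Det the] [AP [Adj tiny]] [N robot]]]]]]]] [VP [V arrived]]]
[S [NP [NP [Det no] [N proof]] [RelC [Rel that] [VP [V sent] [NP [NP [Det no] [AP [Adj tiny]] [N argument]] [RelC [Rel who] [VP [V arrived]]]] [NP [Det the] [AP [Adj tiny]] [N robot]]]]] [VP [V arrived]]]
The difference turns on whether VP → V NP is used at the relevant span, versus an alternative expansion of VP.

3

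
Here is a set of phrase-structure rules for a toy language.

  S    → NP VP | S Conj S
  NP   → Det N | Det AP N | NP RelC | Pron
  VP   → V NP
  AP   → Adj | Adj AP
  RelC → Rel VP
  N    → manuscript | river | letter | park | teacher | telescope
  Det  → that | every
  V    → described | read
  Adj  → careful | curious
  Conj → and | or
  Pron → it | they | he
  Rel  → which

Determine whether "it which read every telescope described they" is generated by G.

S
  NP
    NP
      Pron: it
    RelC
      Rel: which
      VP
        V: read
        NP
          Det: every
          N: telescope
  VP
    V: described
    NP
      Pron: they
Each bracket corresponds to one application of a listed rule, so the string is derivable from S.

Grammatical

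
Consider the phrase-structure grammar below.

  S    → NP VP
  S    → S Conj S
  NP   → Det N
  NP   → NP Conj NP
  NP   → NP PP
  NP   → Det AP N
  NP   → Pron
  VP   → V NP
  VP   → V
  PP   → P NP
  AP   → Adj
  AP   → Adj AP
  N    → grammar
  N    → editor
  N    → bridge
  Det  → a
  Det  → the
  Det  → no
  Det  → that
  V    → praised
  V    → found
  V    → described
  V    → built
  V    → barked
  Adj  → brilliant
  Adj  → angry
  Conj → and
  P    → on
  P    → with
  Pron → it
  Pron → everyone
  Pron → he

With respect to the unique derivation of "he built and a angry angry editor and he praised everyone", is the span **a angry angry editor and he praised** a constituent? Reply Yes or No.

No

[S [S [NP [Pron he]] [VP [V built]]] [Conj and] [S [NP [NP [Det a] [AP [Adj angry] [AP [Adj angry]]] [N editor]] [Conj and] [NP [Pron he]]] [VP [V praised] [NP [Pron everyone]]]]]
The smallest constituent containing 'a angry angry editor and he praised' is the S spanning 'a angry angry editor and he praised everyone'; no single node in the tree dominates exactly the given words.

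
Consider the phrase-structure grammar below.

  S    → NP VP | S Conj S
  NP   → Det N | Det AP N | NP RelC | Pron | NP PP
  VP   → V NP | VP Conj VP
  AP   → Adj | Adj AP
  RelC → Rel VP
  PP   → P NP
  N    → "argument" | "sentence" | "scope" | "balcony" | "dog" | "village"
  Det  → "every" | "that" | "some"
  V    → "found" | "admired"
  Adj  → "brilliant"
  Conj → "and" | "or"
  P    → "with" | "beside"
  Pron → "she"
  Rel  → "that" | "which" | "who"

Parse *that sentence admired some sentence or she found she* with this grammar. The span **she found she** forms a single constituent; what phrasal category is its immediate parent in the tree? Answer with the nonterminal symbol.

S

S
  S
    NP
      Det: that
      N: sentence
    VP
      V: admired
      NP
        Det: some
        N: sentence
  Conj: or
  S
    NP
      Pron: she
    VP
      V: found
      NP
        Pron: she
The span 'she found she' is the S node built by S → NP VP.
Its mother is the S built by S → S Conj S.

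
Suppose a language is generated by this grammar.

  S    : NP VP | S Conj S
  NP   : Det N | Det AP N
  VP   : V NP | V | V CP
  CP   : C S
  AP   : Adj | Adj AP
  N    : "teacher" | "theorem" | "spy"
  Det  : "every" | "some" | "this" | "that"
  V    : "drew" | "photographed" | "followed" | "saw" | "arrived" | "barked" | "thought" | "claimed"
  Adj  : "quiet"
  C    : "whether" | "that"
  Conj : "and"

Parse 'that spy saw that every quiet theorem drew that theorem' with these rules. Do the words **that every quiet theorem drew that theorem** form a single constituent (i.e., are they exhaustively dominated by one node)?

[S [NP [Det that] [N spy]] [VP [V saw] [CP [C that] [S [NP [Det every] [AP [Adj quiet]] [N theorem]] [VP [V drew] [NP [Det that] [N theorem]]]]]]]
The words 'that every quiet theorem drew that theorem' are exhaustively dominated by a single CP node (built by CP → C S), so they form a constituent.

Yes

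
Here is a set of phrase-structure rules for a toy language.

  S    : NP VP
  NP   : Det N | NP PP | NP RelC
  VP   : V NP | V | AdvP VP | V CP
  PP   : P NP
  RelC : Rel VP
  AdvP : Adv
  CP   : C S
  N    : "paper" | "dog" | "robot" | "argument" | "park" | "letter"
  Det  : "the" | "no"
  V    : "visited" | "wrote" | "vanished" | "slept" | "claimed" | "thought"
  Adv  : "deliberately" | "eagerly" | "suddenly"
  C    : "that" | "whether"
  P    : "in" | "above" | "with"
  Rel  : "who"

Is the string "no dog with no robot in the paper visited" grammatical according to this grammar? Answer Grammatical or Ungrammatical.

S
  NP
    NP
      Det: no
      N: dog
    PP
      P: with
      NP
        NP
          Det: no
          N: robot
        PP
          P: in
          NP
            Det: the
            N: paper
  VP
    V: visited
Each bracket corresponds to one application of a listed rule, so the string is derivable from S.

Grammatical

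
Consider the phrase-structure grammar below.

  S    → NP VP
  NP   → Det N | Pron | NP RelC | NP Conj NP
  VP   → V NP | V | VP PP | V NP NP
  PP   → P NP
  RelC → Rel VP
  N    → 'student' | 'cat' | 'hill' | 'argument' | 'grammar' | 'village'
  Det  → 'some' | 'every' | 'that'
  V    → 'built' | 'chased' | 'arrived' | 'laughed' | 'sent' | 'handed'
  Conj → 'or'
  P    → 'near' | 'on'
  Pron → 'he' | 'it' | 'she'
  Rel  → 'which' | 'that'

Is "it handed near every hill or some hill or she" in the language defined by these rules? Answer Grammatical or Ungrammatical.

S
  NP
    Pron: it
  VP
    VP
      V: handed
    PP
      P: near
      NP
        NP
          Det: every
          N: hill
        Conj: or
        NP
          NP
            Det: some
            N: hill
          Conj: or
          NP
            Pron: she
Every word is introduced by a lexical rule and the phrasal rules combine the resulting categories into a single S.

Grammatical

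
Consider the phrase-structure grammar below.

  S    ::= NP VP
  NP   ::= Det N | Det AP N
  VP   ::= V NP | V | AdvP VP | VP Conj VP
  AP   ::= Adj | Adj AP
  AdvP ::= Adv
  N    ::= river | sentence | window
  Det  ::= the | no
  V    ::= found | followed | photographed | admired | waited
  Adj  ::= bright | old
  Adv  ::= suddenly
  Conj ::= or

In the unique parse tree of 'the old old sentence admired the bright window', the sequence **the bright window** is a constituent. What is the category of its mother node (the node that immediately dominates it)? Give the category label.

VP

[S [NP [Det the] [AP [Adj old] [AP [Adj old]]] [N sentence]] [VP [V admired] [NP [Det the] [AP [Adj bright]] [N window]]]]
The span 'the bright window' is the NP node built by NP → Det AP N.
Its mother is the VP built by VP → V NP.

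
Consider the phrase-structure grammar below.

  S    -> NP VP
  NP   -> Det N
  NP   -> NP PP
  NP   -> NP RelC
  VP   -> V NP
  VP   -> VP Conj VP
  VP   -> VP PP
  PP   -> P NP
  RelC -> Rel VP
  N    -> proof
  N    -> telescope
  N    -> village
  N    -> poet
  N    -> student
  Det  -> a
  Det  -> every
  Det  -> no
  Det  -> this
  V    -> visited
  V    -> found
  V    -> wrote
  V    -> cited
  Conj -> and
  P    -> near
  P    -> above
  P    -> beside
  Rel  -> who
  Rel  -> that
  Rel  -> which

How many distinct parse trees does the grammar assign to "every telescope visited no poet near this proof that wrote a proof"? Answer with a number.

3

Two of the 3 distinct bracketings:
[S [NP [Det every] [N telescope]] [VP [V visited] [NP [NP [Det no] [N poet]] [PP [P near] [NP [NP [Det this] [N proof]] [RelC [Rel that] [VP [V wrote] [NP [Det a] [N proof]]]]]]]]]
[S [NP [Det every] [N telescope]] [VP [V visited] [NP [NP [NP [Det no] [N poet]] [PP [P near] [NP [Det this] [N proof]]]] [RelC [Rel that] [VP [V wrote] [NP [Det a] [N proof]]]]]]]
The trees differ in how a recursive rule is bracketed over the same span.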